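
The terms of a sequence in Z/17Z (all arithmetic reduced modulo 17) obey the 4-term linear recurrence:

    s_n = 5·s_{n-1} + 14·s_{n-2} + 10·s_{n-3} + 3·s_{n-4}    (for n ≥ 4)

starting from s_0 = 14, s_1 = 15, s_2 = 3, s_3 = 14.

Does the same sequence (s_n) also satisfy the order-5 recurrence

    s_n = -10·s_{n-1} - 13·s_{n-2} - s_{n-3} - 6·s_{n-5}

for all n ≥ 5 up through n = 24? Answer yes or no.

yes

Terms s_0..s_24: 14, 15, 3, 14, 15, 6, 15, 11, 13, 13, 11, 9, 11, 7, 6, 10, 16, 12, 11, 5, 7, 13, 8, 1, 13
n=5: candidate gives 6, actual s_5 = 6 ✓
n=6: candidate gives 15, actual s_6 = 15 ✓
n=7: candidate gives 11, actual s_7 = 11 ✓
n=8: candidate gives 13, actual s_8 = 13 ✓
n=9: candidate gives 13, actual s_9 = 13 ✓
n=10: candidate gives 11, actual s_10 = 11 ✓
n=11: candidate gives 9, actual s_11 = 9 ✓
n=12: candidate gives 11, actual s_12 = 11 ✓
n=13: candidate gives 7, actual s_13 = 7 ✓
n=14: candidate gives 6, actual s_14 = 6 ✓
n=15: candidate gives 10, actual s_15 = 10 ✓
n=16: candidate gives 16, actual s_16 = 16 ✓
n=17: candidate gives 12, actual s_17 = 12 ✓
n=18: candidate gives 11, actual s_18 = 11 ✓
n=19: candidate gives 5, actual s_19 = 5 ✓
n=20: candidate gives 7, actual s_20 = 7 ✓
n=21: candidate gives 13, actual s_21 = 13 ✓
n=22: candidate gives 8, actual s_22 = 8 ✓
n=23: candidate gives 1, actual s_23 = 1 ✓
n=24: candidate gives 13, actual s_24 = 13 ✓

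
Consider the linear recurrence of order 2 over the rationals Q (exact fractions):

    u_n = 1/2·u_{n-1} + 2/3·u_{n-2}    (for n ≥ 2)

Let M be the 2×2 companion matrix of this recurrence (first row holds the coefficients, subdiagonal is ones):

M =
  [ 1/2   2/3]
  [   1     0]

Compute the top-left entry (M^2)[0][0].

11/12

(M^2)[0][0] is the top entry after applying M 2 times to the unit state (1, 0). Equivalently it is h_{3} for the auxiliary sequence (h_n) obeying the same recurrence with h_1 = 1 and h_i = 0 for 0 ≤ i < 1:
h_2 = 1/2·1 + 2/3·0 = 1/2
h_3 = 1/2·1/2 + 2/3·1 = 11/12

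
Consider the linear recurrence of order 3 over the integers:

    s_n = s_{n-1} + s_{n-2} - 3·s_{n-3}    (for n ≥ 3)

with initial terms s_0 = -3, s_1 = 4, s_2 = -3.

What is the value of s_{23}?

11168

s_3 = 1·-3 + 1·4 + -3·-3 = 10
s_4 = 1·10 + 1·-3 + -3·4 = -5
s_5 = 1·-5 + 1·10 + -3·-3 = 14
s_6 = 1·14 + 1·-5 + -3·10 = -21
s_7 = 1·-21 + 1·14 + -3·-5 = 8
s_8 = 1·8 + 1·-21 + -3·14 = -55
s_9 = 1·-55 + 1·8 + -3·-21 = 16
s_10 = 1·16 + 1·-55 + -3·8 = -63
s_11 = 1·-63 + 1·16 + -3·-55 = 118
s_12 = 1·118 + 1·-63 + -3·16 = 7
s_13 = 1·7 + 1·118 + -3·-63 = 314
s_14 = 1·314 + 1·7 + -3·118 = -33
s_15 = 1·-33 + 1·314 + -3·7 = 260
s_16 = 1·260 + 1·-33 + -3·314 = -715
s_17 = 1·-715 + 1·260 + -3·-33 = -356
s_18 = 1·-356 + 1·-715 + -3·260 = -1851
s_19 = 1·-1851 + 1·-356 + -3·-715 = -62
s_20 = 1·-62 + 1·-1851 + -3·-356 = -845
s_21 = 1·-845 + 1·-62 + -3·-1851 = 4646
s_22 = 1·4646 + 1·-845 + -3·-62 = 3987
s_23 = 1·3987 + 1·4646 + -3·-845 = 11168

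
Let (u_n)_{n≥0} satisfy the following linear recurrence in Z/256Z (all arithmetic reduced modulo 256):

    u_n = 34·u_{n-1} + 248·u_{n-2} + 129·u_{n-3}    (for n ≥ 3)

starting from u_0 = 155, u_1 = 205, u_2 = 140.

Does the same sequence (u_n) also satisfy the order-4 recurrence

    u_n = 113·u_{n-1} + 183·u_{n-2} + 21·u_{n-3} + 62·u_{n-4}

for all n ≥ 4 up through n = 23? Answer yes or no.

no

Terms u_0..u_23: 155, 205, 140, 75, 227, 90, 167, 193, 196, 39, 79, 10, 131, 229, 92, 19, 11, 58, 239, 121, 212, 207, 215, 234
n=4: candidate gives 138, actual u_4 = 227 ✗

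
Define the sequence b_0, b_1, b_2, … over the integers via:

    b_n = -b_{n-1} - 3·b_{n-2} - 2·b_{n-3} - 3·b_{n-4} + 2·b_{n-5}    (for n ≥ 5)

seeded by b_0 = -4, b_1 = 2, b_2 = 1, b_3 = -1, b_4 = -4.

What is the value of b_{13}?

b_5 = -1·-4 + -3·-1 + -2·1 + -3·2 + 2·-4 = -9
b_6 = -1·-9 + -3·-4 + -2·-1 + -3·1 + 2·2 = 24
b_7 = -1·24 + -3·-9 + -2·-4 + -3·-1 + 2·1 = 16
b_8 = -1·16 + -3·24 + -2·-9 + -3·-4 + 2·-1 = -60
b_9 = -1·-60 + -3·16 + -2·24 + -3·-9 + 2·-4 = -17
b_10 = -1·-17 + -3·-60 + -2·16 + -3·24 + 2·-9 = 75
b_11 = -1·75 + -3·-17 + -2·-60 + -3·16 + 2·24 = 96
b_12 = -1·96 + -3·75 + -2·-17 + -3·-60 + 2·16 = -75
b_13 = -1·-75 + -3·96 + -2·75 + -3·-17 + 2·-60 = -432

-432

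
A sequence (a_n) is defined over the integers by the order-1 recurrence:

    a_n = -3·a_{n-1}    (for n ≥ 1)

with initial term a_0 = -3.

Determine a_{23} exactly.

282429536481

a_1 = -3·-3 = 9
a_2 = -3·9 = -27
a_3 = -3·-27 = 81
a_4 = -3·81 = -243
a_5 = -3·-243 = 729
a_6 = -3·729 = -2187
a_7 = -3·-2187 = 6561
a_8 = -3·6561 = -19683
a_9 = -3·-19683 = 59049
a_10 = -3·59049 = -177147
a_11 = -3·-177147 = 531441
a_12 = -3·531441 = -1594323
a_13 = -3·-1594323 = 4782969
a_14 = -3·4782969 = -14348907
a_15 = -3·-14348907 = 43046721
a_16 = -3·43046721 = -129140163
a_17 = -3·-129140163 = 387420489
a_18 = -3·387420489 = -1162261467
a_19 = -3·-1162261467 = 3486784401
a_20 = -3·3486784401 = -10460353203
a_21 = -3·-10460353203 = 31381059609
a_22 = -3·31381059609 = -94143178827
a_23 = -3·-94143178827 = 282429536481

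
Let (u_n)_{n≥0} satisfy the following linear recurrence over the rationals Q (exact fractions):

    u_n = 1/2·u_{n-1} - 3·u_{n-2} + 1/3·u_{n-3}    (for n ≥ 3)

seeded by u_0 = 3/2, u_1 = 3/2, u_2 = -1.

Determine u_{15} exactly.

-965748799/663552

u_3 = 1/2·-1 + -3·3/2 + 1/3·3/2 = -9/2
u_4 = 1/2·-9/2 + -3·-1 + 1/3·3/2 = 5/4
u_5 = 1/2·5/4 + -3·-9/2 + 1/3·-1 = 331/24
u_6 = 1/2·331/24 + -3·5/4 + 1/3·-9/2 = 79/48
u_7 = 1/2·79/48 + -3·331/24 + 1/3·5/4 = -3853/96
u_8 = 1/2·-3853/96 + -3·79/48 + 1/3·331/24 = -11755/576
u_9 = 1/2·-11755/576 + -3·-3853/96 + 1/3·79/48 = 127585/1152
u_10 = 1/2·127585/1152 + -3·-11755/576 + 1/3·-3853/96 = 237821/2304
u_11 = 1/2·237821/2304 + -3·127585/1152 + 1/3·-11755/576 = -3973637/13824
u_12 = 1/2·-3973637/13824 + -3·237821/2304 + 1/3·127585/1152 = -3838171/9216
u_13 = 1/2·-3838171/9216 + -3·-3973637/13824 + 1/3·237821/2304 = 38071699/55296
u_14 = 1/2·38071699/55296 + -3·-3838171/9216 + 1/3·-3973637/13824 = 496948469/331776
u_15 = 1/2·496948469/331776 + -3·38071699/55296 + 1/3·-3838171/9216 = -965748799/663552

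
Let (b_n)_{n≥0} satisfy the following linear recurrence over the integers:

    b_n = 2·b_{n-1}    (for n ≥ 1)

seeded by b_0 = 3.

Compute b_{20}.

3145728

b_1 = 2·3 = 6
b_2 = 2·6 = 12
b_3 = 2·12 = 24
b_4 = 2·24 = 48
b_5 = 2·48 = 96
b_6 = 2·96 = 192
b_7 = 2·192 = 384
b_8 = 2·384 = 768
b_9 = 2·768 = 1536
b_10 = 2·1536 = 3072
b_11 = 2·3072 = 6144
b_12 = 2·6144 = 12288
b_13 = 2·12288 = 24576
b_14 = 2·24576 = 49152
b_15 = 2·49152 = 98304
b_16 = 2·98304 = 196608
b_17 = 2·196608 = 393216
b_18 = 2·393216 = 786432
b_19 = 2·786432 = 1572864
b_20 = 2·1572864 = 3145728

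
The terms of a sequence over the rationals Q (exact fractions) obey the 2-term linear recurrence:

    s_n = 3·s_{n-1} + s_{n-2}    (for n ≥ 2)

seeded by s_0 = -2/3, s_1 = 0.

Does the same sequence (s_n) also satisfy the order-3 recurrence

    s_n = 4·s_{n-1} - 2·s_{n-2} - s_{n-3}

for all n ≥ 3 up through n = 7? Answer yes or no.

Terms s_0..s_7: -2/3, 0, -2/3, -2, -20/3, -22, -218/3, -240
n=3: candidate gives -2, actual s_3 = -2 ✓
n=4: candidate gives -20/3, actual s_4 = -20/3 ✓
n=5: candidate gives -22, actual s_5 = -22 ✓
n=6: candidate gives -218/3, actual s_6 = -218/3 ✓
n=7: candidate gives -240, actual s_7 = -240 ✓

yes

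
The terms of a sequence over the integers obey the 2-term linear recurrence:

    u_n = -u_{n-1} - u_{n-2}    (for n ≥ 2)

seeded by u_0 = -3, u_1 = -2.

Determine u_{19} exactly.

-2

u_2 = -1·-2 + -1·-3 = 5
u_3 = -1·5 + -1·-2 = -3
u_4 = -1·-3 + -1·5 = -2
(u_3, u_4) = (-3, -2) = (u_0, u_1), so the sequence has period 3.
19 ≡ 1 (mod 3), hence u_19 = u_1 = -2.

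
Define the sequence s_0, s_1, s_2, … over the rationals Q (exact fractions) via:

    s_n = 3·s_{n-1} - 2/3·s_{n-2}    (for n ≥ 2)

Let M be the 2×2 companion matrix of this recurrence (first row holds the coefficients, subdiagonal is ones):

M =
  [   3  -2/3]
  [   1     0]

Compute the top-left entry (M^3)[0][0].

(M^3)[0][0] is the top entry after applying M 3 times to the unit state (1, 0). Equivalently it is h_{4} for the auxiliary sequence (h_n) obeying the same recurrence with h_1 = 1 and h_i = 0 for 0 ≤ i < 1:
h_2 = 3·1 + -2/3·0 = 3
h_3 = 3·3 + -2/3·1 = 25/3
h_4 = 3·25/3 + -2/3·3 = 23

23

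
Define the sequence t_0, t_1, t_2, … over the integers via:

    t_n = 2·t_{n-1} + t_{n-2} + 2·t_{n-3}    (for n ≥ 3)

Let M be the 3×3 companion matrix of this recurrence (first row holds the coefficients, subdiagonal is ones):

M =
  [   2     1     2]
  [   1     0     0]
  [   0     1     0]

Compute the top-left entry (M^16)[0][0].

4610197

(M^16)[0][0] is the top entry after applying M 16 times to the unit state (1, 0, 0). Equivalently it is h_{18} for the auxiliary sequence (h_n) obeying the same recurrence with h_2 = 1 and h_i = 0 for 0 ≤ i < 2:
h_3 = 2·1 + 1·0 + 2·0 = 2
h_4 = 2·2 + 1·1 + 2·0 = 5
h_5 = 2·5 + 1·2 + 2·1 = 14
h_6 = 2·14 + 1·5 + 2·2 = 37
h_7 = 2·37 + 1·14 + 2·5 = 98
h_8 = 2·98 + 1·37 + 2·14 = 261
h_9 = 2·261 + 1·98 + 2·37 = 694
h_10 = 2·694 + 1·261 + 2·98 = 1845
h_11 = 2·1845 + 1·694 + 2·261 = 4906
h_12 = 2·4906 + 1·1845 + 2·694 = 13045
h_13 = 2·13045 + 1·4906 + 2·1845 = 34686
h_14 = 2·34686 + 1·13045 + 2·4906 = 92229
h_15 = 2·92229 + 1·34686 + 2·13045 = 245234
h_16 = 2·245234 + 1·92229 + 2·34686 = 652069
h_17 = 2·652069 + 1·245234 + 2·92229 = 1733830
h_18 = 2·1733830 + 1·652069 + 2·245234 = 4610197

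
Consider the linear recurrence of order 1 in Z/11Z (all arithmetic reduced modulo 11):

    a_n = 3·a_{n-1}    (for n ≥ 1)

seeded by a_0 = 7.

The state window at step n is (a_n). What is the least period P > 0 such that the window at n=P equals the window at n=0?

5

n=0: window = (7)
n=1: window = (10)
n=2: window = (8)
n=3: window = (2)
n=4: window = (6)
n=5: window = (7)
window at n=5 equals window at n=0 → period = 5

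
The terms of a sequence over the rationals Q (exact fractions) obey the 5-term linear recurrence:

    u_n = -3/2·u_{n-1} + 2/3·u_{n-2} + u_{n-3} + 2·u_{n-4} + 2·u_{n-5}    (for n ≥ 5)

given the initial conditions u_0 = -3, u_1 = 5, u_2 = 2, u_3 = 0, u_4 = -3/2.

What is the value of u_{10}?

u_5 = -3/2·-3/2 + 2/3·0 + 1·2 + 2·5 + 2·-3 = 33/4
u_6 = -3/2·33/4 + 2/3·-3/2 + 1·0 + 2·2 + 2·5 = 5/8
u_7 = -3/2·5/8 + 2/3·33/4 + 1·-3/2 + 2·0 + 2·2 = 113/16
u_8 = -3/2·113/16 + 2/3·5/8 + 1·33/4 + 2·-3/2 + 2·0 = -473/96
u_9 = -3/2·-473/96 + 2/3·113/16 + 1·5/8 + 2·33/4 + 2·-3/2 = 5035/192
u_10 = -3/2·5035/192 + 2/3·-473/96 + 1·113/16 + 2·5/8 + 2·33/4 = -20515/1152

-20515/1152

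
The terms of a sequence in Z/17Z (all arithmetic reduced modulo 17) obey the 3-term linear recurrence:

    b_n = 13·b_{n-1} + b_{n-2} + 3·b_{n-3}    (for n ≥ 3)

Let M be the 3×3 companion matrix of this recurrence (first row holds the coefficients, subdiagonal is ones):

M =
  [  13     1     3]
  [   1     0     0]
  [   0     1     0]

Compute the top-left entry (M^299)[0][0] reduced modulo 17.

0

(M^299)[0][0] is the top entry after applying M 299 times to the unit state (1, 0, 0). Equivalently it is h_{301} for the auxiliary sequence (h_n) obeying the same recurrence with h_2 = 1 and h_i = 0 for 0 ≤ i < 2:
h_3 = 13·1 + 1·0 + 3·0 = 13
h_4 = 13·13 + 1·1 + 3·0 = 0
h_5 = 13·0 + 1·13 + 3·1 = 16
h_6 = 13·16 + 1·0 + 3·13 = 9
h_7 = 13·9 + 1·16 + 3·0 = 14
h_8 = 13·14 + 1·9 + 3·16 = 1
Continuing the recurrence:
  h_9 = 3;  h_10 = 14;  h_11 = 1;  h_12 = 2;  h_13 = 1;  h_14 = 1
  h_15 = 3;  h_16 = 9;  h_17 = 4;  h_18 = 2;  h_19 = 6;  h_20 = 7
  h_21 = 1;  h_22 = 4;  h_23 = 6;  h_24 = 0;  h_25 = 1;  h_26 = 14
  h_27 = 13;  h_28 = 16;  h_29 = 8;  h_30 = 6;  h_31 = 15;  h_32 = 4
  h_33 = 0;  h_34 = 15;  h_35 = 3;  h_36 = 3;  h_37 = 2;  h_38 = 4
  h_39 = 12;  h_40 = 13;  h_41 = 6;  h_42 = 8;  h_43 = 13;  h_44 = 8
  h_45 = 5;  h_46 = 10;  h_47 = 6;  h_48 = 1;  h_49 = 15;  h_50 = 10
  h_51 = 12;  h_52 = 7;  h_53 = 14;  h_54 = 4;  h_55 = 2;  h_56 = 4
  h_57 = 15;  h_58 = 1;  h_59 = 6;  h_60 = 5;  h_61 = 6;  h_62 = 16
  h_63 = 8;  h_64 = 2;  h_65 = 14;  h_66 = 4;  h_67 = 4;  h_68 = 13
  h_69 = 15;  h_70 = 16;  h_71 = 7;  h_72 = 16;  h_73 = 8;  h_74 = 5
  h_75 = 2;  h_76 = 4;  h_77 = 1;  h_78 = 6;  h_79 = 6;  h_80 = 2
  h_81 = 16;  h_82 = 7;  h_83 = 11;  h_84 = 11;  h_85 = 5;  h_86 = 7
  h_87 = 10;  h_88 = 16;  h_89 = 1;  h_90 = 8;  h_91 = 0;  h_92 = 11
  h_93 = 14;  h_94 = 6;  h_95 = 6;  h_96 = 7;  h_97 = 13;  h_98 = 7
  h_99 = 6;  h_100 = 5;  h_101 = 7;  h_102 = 12;  h_103 = 8;  h_104 = 1
  h_105 = 6;  h_106 = 1;  h_107 = 5;  h_108 = 16;  h_109 = 12;  h_110 = 0
  h_111 = 9;  h_112 = 0;  h_113 = 9;  h_114 = 8;  h_115 = 11;  h_116 = 8
  h_117 = 3;  h_118 = 12;  h_119 = 13;  h_120 = 3;  h_121 = 3;  h_122 = 13
  h_123 = 11;  h_124 = 12;  h_125 = 2;  h_126 = 3;  h_127 = 9;  h_128 = 7
  h_129 = 7;  h_130 = 6;  h_131 = 4;  h_132 = 11;  h_133 = 12;  h_134 = 9
  h_135 = 9;  h_136 = 9;  h_137 = 0;  h_138 = 2;  h_139 = 2;  h_140 = 11
  h_141 = 15;  h_142 = 8;  h_143 = 16;  h_144 = 6;  h_145 = 16;  h_146 = 7
  h_147 = 6;  h_148 = 14;  h_149 = 5;  h_150 = 12;  h_151 = 16;  h_152 = 14
  h_153 = 13;  h_154 = 10;  h_155 = 15;  h_156 = 6;  h_157 = 4;  h_158 = 1
  h_159 = 1;  h_160 = 9;  h_161 = 2;  h_162 = 4;  h_163 = 13;  h_164 = 9
  h_165 = 6;  h_166 = 7;  h_167 = 5;  h_168 = 5;  h_169 = 6;  h_170 = 13
  h_171 = 3;  h_172 = 2;  h_173 = 0;  h_174 = 11;  h_175 = 13;  h_176 = 10
  h_177 = 6;  h_178 = 8;  h_179 = 4;  h_180 = 10;  h_181 = 5;  h_182 = 2
  h_183 = 10;  h_184 = 11;  h_185 = 6;  h_186 = 0;  h_187 = 5;  h_188 = 15
  h_189 = 13;  h_190 = 12;  h_191 = 10;  h_192 = 11;  h_193 = 2;  h_194 = 16
  h_195 = 5;  h_196 = 2;  h_197 = 11;  h_198 = 7;  h_199 = 6;  h_200 = 16
  h_201 = 14;  h_202 = 12;  h_203 = 14;  h_204 = 15;  h_205 = 7;  h_206 = 12
  h_207 = 4;  h_208 = 0;  h_209 = 6;  h_210 = 5;  h_211 = 3;  h_212 = 11
  h_213 = 8;  h_214 = 5;  h_215 = 4;  h_216 = 13;  h_217 = 1;  h_218 = 4
  h_219 = 7;  h_220 = 13;  h_221 = 1;  h_222 = 13;  h_223 = 5;  h_224 = 13
  h_225 = 9;  h_226 = 9;  h_227 = 12;  h_228 = 5;  h_229 = 2;  h_230 = 16
  h_231 = 4;  h_232 = 6;  h_233 = 11;  h_234 = 8;  h_235 = 14;  h_236 = 2
  h_237 = 13;  h_238 = 9;  h_239 = 0;  h_240 = 14;  h_241 = 5;  h_242 = 11
  h_243 = 3;  h_244 = 14;  h_245 = 14;  h_246 = 1;  h_247 = 1;  h_248 = 5
  h_249 = 1;  h_250 = 4;  h_251 = 0;  h_252 = 7;  h_253 = 1;  h_254 = 3
  h_255 = 10;  h_256 = 0;  h_257 = 2;  h_258 = 5;  h_259 = 16;  h_260 = 15
  h_261 = 5;  h_262 = 9;  h_263 = 14;  h_264 = 2;  h_265 = 16;  h_266 = 14
  h_267 = 0;  h_268 = 11;  h_269 = 15;  h_270 = 2;  h_271 = 6;  h_272 = 6
  h_273 = 5;  h_274 = 4;  h_275 = 7;  h_276 = 8;  h_277 = 4;  h_278 = 13
  h_279 = 10;  h_280 = 2;  h_281 = 7;  h_282 = 4;  h_283 = 14;  h_284 = 3
  h_285 = 14;  h_286 = 6;  h_287 = 16;  h_288 = 1;  h_289 = 13;  h_290 = 14
  h_291 = 11;  h_292 = 9;  h_293 = 0;  h_294 = 8;  h_295 = 12;  h_296 = 11
  h_297 = 9;  h_298 = 11;  h_299 = 15
h_300 = 13·15 + 1·11 + 3·9 = 12
h_301 = 13·12 + 1·15 + 3·11 = 0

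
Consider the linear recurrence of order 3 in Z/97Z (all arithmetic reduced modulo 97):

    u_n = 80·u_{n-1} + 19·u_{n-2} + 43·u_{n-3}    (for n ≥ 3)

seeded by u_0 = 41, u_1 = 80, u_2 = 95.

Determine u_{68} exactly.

50

u_3 = 80·95 + 19·80 + 43·41 = 19
u_4 = 80·19 + 19·95 + 43·80 = 72
u_5 = 80·72 + 19·19 + 43·95 = 21
u_6 = 80·21 + 19·72 + 43·19 = 82
u_7 = 80·82 + 19·21 + 43·72 = 64
u_8 = 80·64 + 19·82 + 43·21 = 15
u_9 = 80·15 + 19·64 + 43·82 = 25
u_10 = 80·25 + 19·15 + 43·64 = 90
u_11 = 80·90 + 19·25 + 43·15 = 75
u_12 = 80·75 + 19·90 + 43·25 = 55
u_13 = 80·55 + 19·75 + 43·90 = 92
u_14 = 80·92 + 19·55 + 43·75 = 87
u_15 = 80·87 + 19·92 + 43·55 = 15
u_16 = 80·15 + 19·87 + 43·92 = 19
u_17 = 80·19 + 19·15 + 43·87 = 17
u_18 = 80·17 + 19·19 + 43·15 = 38
u_19 = 80·38 + 19·17 + 43·19 = 9
u_20 = 80·9 + 19·38 + 43·17 = 39
u_21 = 80·39 + 19·9 + 43·38 = 75
u_22 = 80·75 + 19·39 + 43·9 = 47
u_23 = 80·47 + 19·75 + 43·39 = 72
u_24 = 80·72 + 19·47 + 43·75 = 81
u_25 = 80·81 + 19·72 + 43·47 = 72
u_26 = 80·72 + 19·81 + 43·72 = 16
u_27 = 80·16 + 19·72 + 43·81 = 20
u_28 = 80·20 + 19·16 + 43·72 = 53
u_29 = 80·53 + 19·20 + 43·16 = 70
u_30 = 80·70 + 19·53 + 43·20 = 95
u_31 = 80·95 + 19·70 + 43·53 = 54
u_32 = 80·54 + 19·95 + 43·70 = 17
u_33 = 80·17 + 19·54 + 43·95 = 69
u_34 = 80·69 + 19·17 + 43·54 = 17
u_35 = 80·17 + 19·69 + 43·17 = 7
u_36 = 80·7 + 19·17 + 43·69 = 67
u_37 = 80·67 + 19·7 + 43·17 = 16
u_38 = 80·16 + 19·67 + 43·7 = 41
u_39 = 80·41 + 19·16 + 43·67 = 63
u_40 = 80·63 + 19·41 + 43·16 = 8
u_41 = 80·8 + 19·63 + 43·41 = 11
u_42 = 80·11 + 19·8 + 43·63 = 55
u_43 = 80·55 + 19·11 + 43·8 = 6
u_44 = 80·6 + 19·55 + 43·11 = 58
u_45 = 80·58 + 19·6 + 43·55 = 38
u_46 = 80·38 + 19·58 + 43·6 = 35
u_47 = 80·35 + 19·38 + 43·58 = 2
u_48 = 80·2 + 19·35 + 43·38 = 34
u_49 = 80·34 + 19·2 + 43·35 = 92
u_50 = 80·92 + 19·34 + 43·2 = 41
u_51 = 80·41 + 19·92 + 43·34 = 88
u_52 = 80·88 + 19·41 + 43·92 = 38
u_53 = 80·38 + 19·88 + 43·41 = 73
u_54 = 80·73 + 19·38 + 43·88 = 64
u_55 = 80·64 + 19·73 + 43·38 = 90
u_56 = 80·90 + 19·64 + 43·73 = 12
u_57 = 80·12 + 19·90 + 43·64 = 87
u_58 = 80·87 + 19·12 + 43·90 = 0
u_59 = 80·0 + 19·87 + 43·12 = 35
u_60 = 80·35 + 19·0 + 43·87 = 42
u_61 = 80·42 + 19·35 + 43·0 = 48
u_62 = 80·48 + 19·42 + 43·35 = 32
u_63 = 80·32 + 19·48 + 43·42 = 40
u_64 = 80·40 + 19·32 + 43·48 = 52
u_65 = 80·52 + 19·40 + 43·32 = 88
u_66 = 80·88 + 19·52 + 43·40 = 48
u_67 = 80·48 + 19·88 + 43·52 = 85
u_68 = 80·85 + 19·48 + 43·88 = 50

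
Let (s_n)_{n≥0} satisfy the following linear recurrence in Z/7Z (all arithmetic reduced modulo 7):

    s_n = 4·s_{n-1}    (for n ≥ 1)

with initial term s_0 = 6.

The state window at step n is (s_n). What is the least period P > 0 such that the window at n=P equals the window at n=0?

3

n=0: window = (6)
n=1: window = (3)
n=2: window = (5)
n=3: window = (6)
window at n=3 equals window at n=0 → period = 3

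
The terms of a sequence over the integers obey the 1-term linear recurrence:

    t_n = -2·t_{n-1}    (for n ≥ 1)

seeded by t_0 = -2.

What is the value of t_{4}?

t_1 = -2·-2 = 4
t_2 = -2·4 = -8
t_3 = -2·-8 = 16
t_4 = -2·16 = -32

-32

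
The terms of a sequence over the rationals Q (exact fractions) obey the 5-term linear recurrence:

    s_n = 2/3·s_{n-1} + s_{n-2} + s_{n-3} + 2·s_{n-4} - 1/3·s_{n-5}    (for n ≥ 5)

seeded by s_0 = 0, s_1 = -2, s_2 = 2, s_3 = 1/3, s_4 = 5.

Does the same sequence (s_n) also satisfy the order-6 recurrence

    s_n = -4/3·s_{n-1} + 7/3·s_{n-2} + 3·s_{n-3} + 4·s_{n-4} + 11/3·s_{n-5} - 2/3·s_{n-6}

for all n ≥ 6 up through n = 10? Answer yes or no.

Terms s_0..s_10: 0, -2, 2, 1/3, 5, 5/3, 100/9, 380/27, 2596/81, 11717/243, 72853/729
n=6: candidate gives 100/9, actual s_6 = 100/9 ✓
n=7: candidate gives 380/27, actual s_7 = 380/27 ✓
n=8: candidate gives 2596/81, actual s_8 = 2596/81 ✓
n=9: candidate gives 11717/243, actual s_9 = 11717/243 ✓
n=10: candidate gives 72853/729, actual s_10 = 72853/729 ✓

yes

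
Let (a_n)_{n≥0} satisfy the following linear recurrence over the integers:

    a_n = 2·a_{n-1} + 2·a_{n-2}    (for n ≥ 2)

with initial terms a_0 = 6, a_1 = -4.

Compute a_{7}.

128

a_2 = 2·-4 + 2·6 = 4
a_3 = 2·4 + 2·-4 = 0
a_4 = 2·0 + 2·4 = 8
a_5 = 2·8 + 2·0 = 16
a_6 = 2·16 + 2·8 = 48
a_7 = 2·48 + 2·16 = 128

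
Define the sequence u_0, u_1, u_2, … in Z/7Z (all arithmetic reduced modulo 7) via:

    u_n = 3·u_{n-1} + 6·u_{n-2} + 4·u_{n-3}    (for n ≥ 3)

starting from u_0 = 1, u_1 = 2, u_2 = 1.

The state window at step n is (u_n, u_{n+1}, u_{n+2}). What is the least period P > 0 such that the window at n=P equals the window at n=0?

n=0: window = (1, 2, 1)
n=1: window = (2, 1, 5)
n=2: window = (1, 5, 1)
n=3: window = (5, 1, 2)
n=4: window = (1, 2, 4)
n=5: window = (2, 4, 0)
n=6: window = (4, 0, 4)
n=7: window = (0, 4, 0)
n=8: window = (4, 0, 3)
n=9: window = (0, 3, 4)
n=10: window = (3, 4, 2)
n=11: window = (4, 2, 0)
n=12: window = (2, 0, 0)
n=13: window = (0, 0, 1)
n=14: window = (0, 1, 3)
n=15: window = (1, 3, 1)
n=16: window = (3, 1, 4)
n=17: window = (1, 4, 2)
n=18: window = (4, 2, 6)
n=19: window = (2, 6, 4)
n=20: window = (6, 4, 0)
n=21: window = (4, 0, 6)
n=22: window = (0, 6, 6)
n=23: window = (6, 6, 5)
n=24: window = (6, 5, 5)
n=25: window = (5, 5, 6)
n=26: window = (5, 6, 5)
n=27: window = (6, 5, 1)
n=28: window = (5, 1, 1)
n=29: window = (1, 1, 1)
n=30: window = (1, 1, 6)
n=31: window = (1, 6, 0)
n=32: window = (6, 0, 5)
n=33: window = (0, 5, 4)
n=34: window = (5, 4, 0)
n=35: window = (4, 0, 2)
n=36: window = (0, 2, 1)
n=37: window = (2, 1, 1)
n=38: window = (1, 1, 3)
n=39: window = (1, 3, 5)
n=40: window = (3, 5, 2)
…
n=169: window = (3, 6, 1)
n=170: window = (6, 1, 2)
n=171: window = (1, 2, 1)
window at n=171 equals window at n=0 → period = 171

171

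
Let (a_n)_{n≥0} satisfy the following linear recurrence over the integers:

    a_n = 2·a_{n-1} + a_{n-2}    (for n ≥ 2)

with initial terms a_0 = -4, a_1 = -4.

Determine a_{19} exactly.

-37477276

a_2 = 2·-4 + 1·-4 = -12
a_3 = 2·-12 + 1·-4 = -28
a_4 = 2·-28 + 1·-12 = -68
a_5 = 2·-68 + 1·-28 = -164
a_6 = 2·-164 + 1·-68 = -396
a_7 = 2·-396 + 1·-164 = -956
a_8 = 2·-956 + 1·-396 = -2308
a_9 = 2·-2308 + 1·-956 = -5572
a_10 = 2·-5572 + 1·-2308 = -13452
a_11 = 2·-13452 + 1·-5572 = -32476
a_12 = 2·-32476 + 1·-13452 = -78404
a_13 = 2·-78404 + 1·-32476 = -189284
a_14 = 2·-189284 + 1·-78404 = -456972
a_15 = 2·-456972 + 1·-189284 = -1103228
a_16 = 2·-1103228 + 1·-456972 = -2663428
a_17 = 2·-2663428 + 1·-1103228 = -6430084
a_18 = 2·-6430084 + 1·-2663428 = -15523596
a_19 = 2·-15523596 + 1·-6430084 = -37477276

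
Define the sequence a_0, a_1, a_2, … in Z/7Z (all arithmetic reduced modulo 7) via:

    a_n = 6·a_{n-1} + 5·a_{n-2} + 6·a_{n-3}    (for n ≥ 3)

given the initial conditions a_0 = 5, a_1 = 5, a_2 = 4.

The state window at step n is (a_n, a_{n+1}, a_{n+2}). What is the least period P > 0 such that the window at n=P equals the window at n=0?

n=0: window = (5, 5, 4)
n=1: window = (5, 4, 2)
n=2: window = (4, 2, 6)
n=3: window = (2, 6, 0)
n=4: window = (6, 0, 0)
n=5: window = (0, 0, 1)
n=6: window = (0, 1, 6)
n=7: window = (1, 6, 6)
n=8: window = (6, 6, 2)
n=9: window = (6, 2, 1)
n=10: window = (2, 1, 3)
n=11: window = (1, 3, 0)
n=12: window = (3, 0, 0)
n=13: window = (0, 0, 4)
n=14: window = (0, 4, 3)
n=15: window = (4, 3, 3)
n=16: window = (3, 3, 1)
n=17: window = (3, 1, 4)
n=18: window = (1, 4, 5)
n=19: window = (4, 5, 0)
n=20: window = (5, 0, 0)
n=21: window = (0, 0, 2)
n=22: window = (0, 2, 5)
n=23: window = (2, 5, 5)
n=24: window = (5, 5, 4)
window at n=24 equals window at n=0 → period = 24

24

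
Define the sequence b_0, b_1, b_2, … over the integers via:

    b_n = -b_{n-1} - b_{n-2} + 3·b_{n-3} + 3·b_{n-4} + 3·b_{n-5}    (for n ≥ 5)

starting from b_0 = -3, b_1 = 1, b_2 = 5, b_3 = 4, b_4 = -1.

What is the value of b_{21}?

7648

b_5 = -1·-1 + -1·4 + 3·5 + 3·1 + 3·-3 = 6
b_6 = -1·6 + -1·-1 + 3·4 + 3·5 + 3·1 = 25
b_7 = -1·25 + -1·6 + 3·-1 + 3·4 + 3·5 = -7
b_8 = -1·-7 + -1·25 + 3·6 + 3·-1 + 3·4 = 9
b_9 = -1·9 + -1·-7 + 3·25 + 3·6 + 3·-1 = 88
b_10 = -1·88 + -1·9 + 3·-7 + 3·25 + 3·6 = -25
b_11 = -1·-25 + -1·88 + 3·9 + 3·-7 + 3·25 = 18
b_12 = -1·18 + -1·-25 + 3·88 + 3·9 + 3·-7 = 277
b_13 = -1·277 + -1·18 + 3·-25 + 3·88 + 3·9 = -79
b_14 = -1·-79 + -1·277 + 3·18 + 3·-25 + 3·88 = 45
b_15 = -1·45 + -1·-79 + 3·277 + 3·18 + 3·-25 = 844
b_16 = -1·844 + -1·45 + 3·-79 + 3·277 + 3·18 = -241
b_17 = -1·-241 + -1·844 + 3·45 + 3·-79 + 3·277 = 126
b_18 = -1·126 + -1·-241 + 3·844 + 3·45 + 3·-79 = 2545
b_19 = -1·2545 + -1·126 + 3·-241 + 3·844 + 3·45 = -727
b_20 = -1·-727 + -1·2545 + 3·126 + 3·-241 + 3·844 = 369
b_21 = -1·369 + -1·-727 + 3·2545 + 3·126 + 3·-241 = 7648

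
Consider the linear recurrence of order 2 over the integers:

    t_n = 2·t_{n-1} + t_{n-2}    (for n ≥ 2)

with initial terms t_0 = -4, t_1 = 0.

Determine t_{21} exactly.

t_2 = 2·0 + 1·-4 = -4
t_3 = 2·-4 + 1·0 = -8
t_4 = 2·-8 + 1·-4 = -20
t_5 = 2·-20 + 1·-8 = -48
t_6 = 2·-48 + 1·-20 = -116
t_7 = 2·-116 + 1·-48 = -280
t_8 = 2·-280 + 1·-116 = -676
t_9 = 2·-676 + 1·-280 = -1632
t_10 = 2·-1632 + 1·-676 = -3940
t_11 = 2·-3940 + 1·-1632 = -9512
t_12 = 2·-9512 + 1·-3940 = -22964
t_13 = 2·-22964 + 1·-9512 = -55440
t_14 = 2·-55440 + 1·-22964 = -133844
t_15 = 2·-133844 + 1·-55440 = -323128
t_16 = 2·-323128 + 1·-133844 = -780100
t_17 = 2·-780100 + 1·-323128 = -1883328
t_18 = 2·-1883328 + 1·-780100 = -4546756
t_19 = 2·-4546756 + 1·-1883328 = -10976840
t_20 = 2·-10976840 + 1·-4546756 = -26500436
t_21 = 2·-26500436 + 1·-10976840 = -63977712

-63977712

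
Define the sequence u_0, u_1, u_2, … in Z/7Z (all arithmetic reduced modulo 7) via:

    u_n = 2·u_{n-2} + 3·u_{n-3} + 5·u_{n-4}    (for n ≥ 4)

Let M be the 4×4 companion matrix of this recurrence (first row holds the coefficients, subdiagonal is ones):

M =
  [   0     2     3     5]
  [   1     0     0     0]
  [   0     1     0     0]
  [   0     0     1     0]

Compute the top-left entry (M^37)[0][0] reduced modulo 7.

(M^37)[0][0] is the top entry after applying M 37 times to the unit state (1, 0, 0, 0). Equivalently it is h_{40} for the auxiliary sequence (h_n) obeying the same recurrence with h_3 = 1 and h_i = 0 for 0 ≤ i < 3:
h_4 = 0·1 + 2·0 + 3·0 + 5·0 = 0
h_5 = 0·0 + 2·1 + 3·0 + 5·0 = 2
h_6 = 0·2 + 2·0 + 3·1 + 5·0 = 3
h_7 = 0·3 + 2·2 + 3·0 + 5·1 = 2
h_8 = 0·2 + 2·3 + 3·2 + 5·0 = 5
h_9 = 0·5 + 2·2 + 3·3 + 5·2 = 2
h_10 = 0·2 + 2·5 + 3·2 + 5·3 = 3
h_11 = 0·3 + 2·2 + 3·5 + 5·2 = 1
h_12 = 0·1 + 2·3 + 3·2 + 5·5 = 2
h_13 = 0·2 + 2·1 + 3·3 + 5·2 = 0
h_14 = 0·0 + 2·2 + 3·1 + 5·3 = 1
h_15 = 0·1 + 2·0 + 3·2 + 5·1 = 4
h_16 = 0·4 + 2·1 + 3·0 + 5·2 = 5
h_17 = 0·5 + 2·4 + 3·1 + 5·0 = 4
h_18 = 0·4 + 2·5 + 3·4 + 5·1 = 6
h_19 = 0·6 + 2·4 + 3·5 + 5·4 = 1
h_20 = 0·1 + 2·6 + 3·4 + 5·5 = 0
h_21 = 0·0 + 2·1 + 3·6 + 5·4 = 5
h_22 = 0·5 + 2·0 + 3·1 + 5·6 = 5
h_23 = 0·5 + 2·5 + 3·0 + 5·1 = 1
h_24 = 0·1 + 2·5 + 3·5 + 5·0 = 4
h_25 = 0·4 + 2·1 + 3·5 + 5·5 = 0
h_26 = 0·0 + 2·4 + 3·1 + 5·5 = 1
h_27 = 0·1 + 2·0 + 3·4 + 5·1 = 3
h_28 = 0·3 + 2·1 + 3·0 + 5·4 = 1
h_29 = 0·1 + 2·3 + 3·1 + 5·0 = 2
h_30 = 0·2 + 2·1 + 3·3 + 5·1 = 2
h_31 = 0·2 + 2·2 + 3·1 + 5·3 = 1
h_32 = 0·1 + 2·2 + 3·2 + 5·1 = 1
h_33 = 0·1 + 2·1 + 3·2 + 5·2 = 4
h_34 = 0·4 + 2·1 + 3·1 + 5·2 = 1
h_35 = 0·1 + 2·4 + 3·1 + 5·1 = 2
h_36 = 0·2 + 2·1 + 3·4 + 5·1 = 5
h_37 = 0·5 + 2·2 + 3·1 + 5·4 = 6
h_38 = 0·6 + 2·5 + 3·2 + 5·1 = 0
h_39 = 0·0 + 2·6 + 3·5 + 5·2 = 2
h_40 = 0·2 + 2·0 + 3·6 + 5·5 = 1

1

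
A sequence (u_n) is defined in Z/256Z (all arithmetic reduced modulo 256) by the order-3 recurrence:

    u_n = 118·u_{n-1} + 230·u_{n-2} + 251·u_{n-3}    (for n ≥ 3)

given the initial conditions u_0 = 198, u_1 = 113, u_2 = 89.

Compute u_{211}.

73

u_3 = 118·89 + 230·113 + 251·198 = 174
u_4 = 118·174 + 230·89 + 251·113 = 245
u_5 = 118·245 + 230·174 + 251·89 = 133
u_6 = 118·133 + 230·245 + 251·174 = 6
u_7 = 118·6 + 230·133 + 251·245 = 121
u_8 = 118·121 + 230·6 + 251·133 = 145
Continuing the recurrence:
  u_9 = 110;  u_10 = 157;  u_11 = 93;  u_12 = 198;  u_13 = 193;  u_14 = 9
  u_15 = 174;  u_16 = 133;  u_17 = 117;  u_18 = 6;  u_19 = 73;  u_20 = 193
  u_21 = 110;  u_22 = 173;  u_23 = 205;  u_24 = 198;  u_25 = 17;  u_26 = 185
  u_27 = 174;  u_28 = 21;  u_29 = 101;  u_30 = 6;  u_31 = 25;  u_32 = 241
  u_33 = 110;  u_34 = 189;  u_35 = 61;  u_36 = 198;  u_37 = 97;  u_38 = 105
  u_39 = 174;  u_40 = 165;  u_41 = 85;  u_42 = 6;  u_43 = 233;  u_44 = 33
  u_45 = 110;  u_46 = 205;  u_47 = 173;  u_48 = 198;  u_49 = 177;  u_50 = 25
  u_51 = 174;  u_52 = 53;  u_53 = 69;  u_54 = 6;  u_55 = 185;  u_56 = 81
  u_57 = 110;  u_58 = 221;  u_59 = 29;  u_60 = 198;  u_61 = 1;  u_62 = 201
  u_63 = 174;  u_64 = 197;  u_65 = 53;  u_66 = 6;  u_67 = 137;  u_68 = 129
  u_69 = 110;  u_70 = 237;  u_71 = 141;  u_72 = 198;  u_73 = 81;  u_74 = 121
  u_75 = 174;  u_76 = 85;  u_77 = 37;  u_78 = 6;  u_79 = 89;  u_80 = 177
  u_81 = 110;  u_82 = 253;  u_83 = 253;  u_84 = 198;  u_85 = 161;  u_86 = 41
  u_87 = 174;  u_88 = 229;  u_89 = 21;  u_90 = 6;  u_91 = 41;  u_92 = 225
  u_93 = 110;  u_94 = 13;  u_95 = 109;  u_96 = 198;  u_97 = 241;  u_98 = 217
  u_99 = 174;  u_100 = 117;  u_101 = 5;  u_102 = 6;  u_103 = 249;  u_104 = 17
  u_105 = 110;  u_106 = 29;  u_107 = 221;  u_108 = 198;  u_109 = 65;  u_110 = 137
  u_111 = 174;  u_112 = 5;  u_113 = 245;  u_114 = 6;  u_115 = 201;  u_116 = 65
  u_117 = 110;  u_118 = 45;  u_119 = 77;  u_120 = 198;  u_121 = 145;  u_122 = 57
  u_123 = 174;  u_124 = 149;  u_125 = 229;  u_126 = 6;  u_127 = 153;  u_128 = 113
  u_129 = 110;  u_130 = 61;  u_131 = 189;  u_132 = 198;  u_133 = 225;  u_134 = 233
  u_135 = 174;  u_136 = 37;  u_137 = 213;  u_138 = 6;  u_139 = 105;  u_140 = 161
  u_141 = 110;  u_142 = 77;  u_143 = 45;  u_144 = 198;  u_145 = 49;  u_146 = 153
  u_147 = 174;  u_148 = 181;  u_149 = 197;  u_150 = 6;  u_151 = 57;  u_152 = 209
  u_153 = 110;  u_154 = 93;  u_155 = 157;  u_156 = 198;  u_157 = 129;  u_158 = 73
  u_159 = 174;  u_160 = 69;  u_161 = 181;  u_162 = 6;  u_163 = 9;  u_164 = 1
  u_165 = 110;  u_166 = 109;  u_167 = 13;  u_168 = 198;  u_169 = 209;  u_170 = 249
  u_171 = 174;  u_172 = 213;  u_173 = 165;  u_174 = 6;  u_175 = 217;  u_176 = 49
  u_177 = 110;  u_178 = 125;  u_179 = 125;  u_180 = 198;  u_181 = 33;  u_182 = 169
  u_183 = 174;  u_184 = 101;  u_185 = 149;  u_186 = 6;  u_187 = 169;  u_188 = 97
  u_189 = 110;  u_190 = 141;  u_191 = 237;  u_192 = 198;  u_193 = 113;  u_194 = 89
  u_195 = 174;  u_196 = 245;  u_197 = 133;  u_198 = 6;  u_199 = 121;  u_200 = 145
  u_201 = 110;  u_202 = 157;  u_203 = 93;  u_204 = 198;  u_205 = 193;  u_206 = 9
  u_207 = 174;  u_208 = 133;  u_209 = 117
u_210 = 118·117 + 230·133 + 251·174 = 6
u_211 = 118·6 + 230·117 + 251·133 = 73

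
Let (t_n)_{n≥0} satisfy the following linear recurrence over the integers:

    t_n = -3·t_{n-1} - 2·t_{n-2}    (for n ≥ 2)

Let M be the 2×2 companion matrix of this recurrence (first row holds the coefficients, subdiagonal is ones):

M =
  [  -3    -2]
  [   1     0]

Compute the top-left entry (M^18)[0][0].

(M^18)[0][0] is the top entry after applying M 18 times to the unit state (1, 0). Equivalently it is h_{19} for the auxiliary sequence (h_n) obeying the same recurrence with h_1 = 1 and h_i = 0 for 0 ≤ i < 1:
h_2 = -3·1 + -2·0 = -3
h_3 = -3·-3 + -2·1 = 7
h_4 = -3·7 + -2·-3 = -15
h_5 = -3·-15 + -2·7 = 31
h_6 = -3·31 + -2·-15 = -63
h_7 = -3·-63 + -2·31 = 127
h_8 = -3·127 + -2·-63 = -255
h_9 = -3·-255 + -2·127 = 511
h_10 = -3·511 + -2·-255 = -1023
h_11 = -3·-1023 + -2·511 = 2047
h_12 = -3·2047 + -2·-1023 = -4095
h_13 = -3·-4095 + -2·2047 = 8191
h_14 = -3·8191 + -2·-4095 = -16383
h_15 = -3·-16383 + -2·8191 = 32767
h_16 = -3·32767 + -2·-16383 = -65535
h_17 = -3·-65535 + -2·32767 = 131071
h_18 = -3·131071 + -2·-65535 = -262143
h_19 = -3·-262143 + -2·131071 = 524287

524287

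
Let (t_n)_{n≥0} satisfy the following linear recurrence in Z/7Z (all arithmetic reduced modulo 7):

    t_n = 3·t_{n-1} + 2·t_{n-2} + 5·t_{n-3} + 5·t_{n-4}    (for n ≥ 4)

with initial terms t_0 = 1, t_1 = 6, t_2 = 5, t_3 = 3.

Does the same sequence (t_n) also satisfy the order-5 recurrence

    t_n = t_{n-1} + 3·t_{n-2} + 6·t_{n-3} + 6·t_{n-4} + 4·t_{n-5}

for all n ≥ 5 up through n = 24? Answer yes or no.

no

Terms t_0..t_24: 1, 6, 5, 3, 5, 6, 5, 4, 0, 0, 3, 1, 2, 2, 2, 4, 1, 3, 6, 0, 4, 1, 6, 5, 3
n=5: candidate gives 0, actual t_5 = 6 ✗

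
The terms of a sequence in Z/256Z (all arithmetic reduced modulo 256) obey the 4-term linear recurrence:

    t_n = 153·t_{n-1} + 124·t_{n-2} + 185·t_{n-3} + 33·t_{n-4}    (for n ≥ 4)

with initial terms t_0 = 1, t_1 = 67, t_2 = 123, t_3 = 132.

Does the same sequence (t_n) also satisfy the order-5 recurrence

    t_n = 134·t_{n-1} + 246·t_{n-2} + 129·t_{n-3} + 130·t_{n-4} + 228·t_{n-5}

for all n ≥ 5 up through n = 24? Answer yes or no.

no

Terms t_0..t_24: 1, 67, 123, 132, 4, 218, 121, 209, 147, 162, 168, 12, 145, 195, 27, 236, 188, 82, 25, 241, 163, 202, 16, 68, 97
n=5: candidate gives 213, actual t_5 = 218 ✗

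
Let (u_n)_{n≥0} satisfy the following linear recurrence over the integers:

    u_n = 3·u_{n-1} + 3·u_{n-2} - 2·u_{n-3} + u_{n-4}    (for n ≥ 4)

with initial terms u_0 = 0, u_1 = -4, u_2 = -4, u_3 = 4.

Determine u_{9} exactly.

u_4 = 3·4 + 3·-4 + -2·-4 + 1·0 = 8
u_5 = 3·8 + 3·4 + -2·-4 + 1·-4 = 40
u_6 = 3·40 + 3·8 + -2·4 + 1·-4 = 132
u_7 = 3·132 + 3·40 + -2·8 + 1·4 = 504
u_8 = 3·504 + 3·132 + -2·40 + 1·8 = 1836
u_9 = 3·1836 + 3·504 + -2·132 + 1·40 = 6796

6796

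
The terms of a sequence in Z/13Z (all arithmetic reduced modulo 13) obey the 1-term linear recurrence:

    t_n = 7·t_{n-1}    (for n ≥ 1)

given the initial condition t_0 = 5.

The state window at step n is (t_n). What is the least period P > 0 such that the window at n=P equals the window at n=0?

n=0: window = (5)
n=1: window = (9)
n=2: window = (11)
n=3: window = (12)
n=4: window = (6)
n=5: window = (3)
n=6: window = (8)
n=7: window = (4)
n=8: window = (2)
n=9: window = (1)
n=10: window = (7)
n=11: window = (10)
n=12: window = (5)
window at n=12 equals window at n=0 → period = 12

12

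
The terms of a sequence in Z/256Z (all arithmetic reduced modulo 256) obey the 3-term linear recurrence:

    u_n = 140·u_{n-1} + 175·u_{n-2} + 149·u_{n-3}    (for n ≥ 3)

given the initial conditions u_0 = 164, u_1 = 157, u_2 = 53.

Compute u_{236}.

u_3 = 140·53 + 175·157 + 149·164 = 195
u_4 = 140·195 + 175·53 + 149·157 = 64
u_5 = 140·64 + 175·195 + 149·53 = 38
u_6 = 140·38 + 175·64 + 149·195 = 7
u_7 = 140·7 + 175·38 + 149·64 = 14
u_8 = 140·14 + 175·7 + 149·38 = 143
Continuing the recurrence:
  u_9 = 217;  u_10 = 147;  u_11 = 246;  u_12 = 82;  u_13 = 145;  u_14 = 136
  u_15 = 57;  u_16 = 137;  u_17 = 11;  u_18 = 216;  u_19 = 98;  u_20 = 167
  u_21 = 10;  u_22 = 171;  u_23 = 141;  u_24 = 211;  u_25 = 78;  u_26 = 246
  u_27 = 169;  u_28 = 252;  u_29 = 133;  u_30 = 93;  u_31 = 115;  u_32 = 224
  u_33 = 62;  u_34 = 247;  u_35 = 214;  u_36 = 247;  u_37 = 33;  u_38 = 115
  u_39 = 54;  u_40 = 90;  u_41 = 17;  u_42 = 64;  u_43 = 1;  u_44 = 49
  u_45 = 187;  u_46 = 88;  u_47 = 122;  u_48 = 183;  u_49 = 178;  u_50 = 115
  u_51 = 21;  u_52 = 179;  u_53 = 46;  u_54 = 190;  u_55 = 137;  u_56 = 148
  u_57 = 45;  u_58 = 133;  u_59 = 163;  u_60 = 64;  u_61 = 214;  u_62 = 167
  u_63 = 222;  u_64 = 31;  u_65 = 233;  u_66 = 211;  u_67 = 182;  u_68 = 98
  u_69 = 209;  u_70 = 56;  u_71 = 137;  u_72 = 217;  u_73 = 235;  u_74 = 152
  u_75 = 18;  u_76 = 135;  u_77 = 154;  u_78 = 251;  u_79 = 29;  u_80 = 19
  u_81 = 78;  u_82 = 134;  u_83 = 169;  u_84 = 108;  u_85 = 149;  u_86 = 173
  u_87 = 83;  u_88 = 96;  u_89 = 238;  u_90 = 23;  u_91 = 38;  u_92 = 7
  u_93 = 49;  u_94 = 179;  u_95 = 118;  u_96 = 106;  u_97 = 209;  u_98 = 112
  u_99 = 209;  u_100 = 129;  u_101 = 155;  u_102 = 152;  u_103 = 42;  u_104 = 23
  u_105 = 194;  u_106 = 67;  u_107 = 165;  u_108 = 243;  u_109 = 174;  u_110 = 78
  u_111 = 9;  u_112 = 132;  u_113 = 189;  u_114 = 213;  u_115 = 131;  u_116 = 64
  u_117 = 134;  u_118 = 71;  u_119 = 174;  u_120 = 175;  u_121 = 249;  u_122 = 19
  u_123 = 118;  u_124 = 114;  u_125 = 17;  u_126 = 232;  u_127 = 217;  u_128 = 41
  u_129 = 203;  u_130 = 88;  u_131 = 194;  u_132 = 103;  u_133 = 42;  u_134 = 75
  u_135 = 173;  u_136 = 83;  u_137 = 78;  u_138 = 22;  u_139 = 169;  u_140 = 220
  u_141 = 165;  u_142 = 253;  u_143 = 51;  u_144 = 224;  u_145 = 158;  u_146 = 55
  u_147 = 118;  u_148 = 23;  u_149 = 65;  u_150 = 243;  u_151 = 182;  u_152 = 122
  u_153 = 145;  u_154 = 160;  u_155 = 161;  u_156 = 209;  u_157 = 123;  u_158 = 216
  u_159 = 218;  u_160 = 119;  u_161 = 210;  u_162 = 19;  u_163 = 53;  u_164 = 51
  u_165 = 46;  u_166 = 222;  u_167 = 137;  u_168 = 116;  u_169 = 77;  u_170 = 37
  u_171 = 99;  u_172 = 64;  u_173 = 54;  u_174 = 231;  u_175 = 126;  u_176 = 63
  u_177 = 9;  u_178 = 83;  u_179 = 54;  u_180 = 130;  u_181 = 81;  u_182 = 152
  u_183 = 41;  u_184 = 121;  u_185 = 171;  u_186 = 24;  u_187 = 114;  u_188 = 71
  u_189 = 186;  u_190 = 155;  u_191 = 61;  u_192 = 147;  u_193 = 78;  u_194 = 166
  u_195 = 169;  u_196 = 76;  u_197 = 181;  u_198 = 77;  u_199 = 19;  u_200 = 96
  u_201 = 78;  u_202 = 87;  u_203 = 198;  u_204 = 39;  u_205 = 81;  u_206 = 51
  u_207 = 246;  u_208 = 138;  u_209 = 81;  u_210 = 208;  u_211 = 113;  u_212 = 33
  u_213 = 91;  u_214 = 24;  u_215 = 138;  u_216 = 215;  u_217 = 226;  u_218 = 227
  u_219 = 197;  u_220 = 115;  u_221 = 174;  u_222 = 110;  u_223 = 9;  u_224 = 100
  u_225 = 221;  u_226 = 117;  u_227 = 67;  u_228 = 64;  u_229 = 230;  u_230 = 135
  u_231 = 78;  u_232 = 207;  u_233 = 25;  u_234 = 147
u_235 = 140·147 + 175·25 + 149·207 = 246
u_236 = 140·246 + 175·147 + 149·25 = 146

146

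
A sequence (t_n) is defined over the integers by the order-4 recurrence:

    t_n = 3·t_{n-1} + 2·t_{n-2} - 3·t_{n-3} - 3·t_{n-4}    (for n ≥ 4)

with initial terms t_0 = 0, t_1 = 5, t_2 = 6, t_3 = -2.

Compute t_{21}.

t_4 = 3·-2 + 2·6 + -3·5 + -3·0 = -9
t_5 = 3·-9 + 2·-2 + -3·6 + -3·5 = -64
t_6 = 3·-64 + 2·-9 + -3·-2 + -3·6 = -222
t_7 = 3·-222 + 2·-64 + -3·-9 + -3·-2 = -761
t_8 = 3·-761 + 2·-222 + -3·-64 + -3·-9 = -2508
t_9 = 3·-2508 + 2·-761 + -3·-222 + -3·-64 = -8188
t_10 = 3·-8188 + 2·-2508 + -3·-761 + -3·-222 = -26631
t_11 = 3·-26631 + 2·-8188 + -3·-2508 + -3·-761 = -86462
t_12 = 3·-86462 + 2·-26631 + -3·-8188 + -3·-2508 = -280560
t_13 = 3·-280560 + 2·-86462 + -3·-26631 + -3·-8188 = -910147
t_14 = 3·-910147 + 2·-280560 + -3·-86462 + -3·-26631 = -2952282
t_15 = 3·-2952282 + 2·-910147 + -3·-280560 + -3·-86462 = -9576074
t_16 = 3·-9576074 + 2·-2952282 + -3·-910147 + -3·-280560 = -31060665
t_17 = 3·-31060665 + 2·-9576074 + -3·-2952282 + -3·-910147 = -100746856
t_18 = 3·-100746856 + 2·-31060665 + -3·-9576074 + -3·-2952282 = -326776830
t_19 = 3·-326776830 + 2·-100746856 + -3·-31060665 + -3·-9576074 = -1059913985
t_20 = 3·-1059913985 + 2·-326776830 + -3·-100746856 + -3·-31060665 = -3437873052
t_21 = 3·-3437873052 + 2·-1059913985 + -3·-326776830 + -3·-100746856 = -11150876068

-11150876068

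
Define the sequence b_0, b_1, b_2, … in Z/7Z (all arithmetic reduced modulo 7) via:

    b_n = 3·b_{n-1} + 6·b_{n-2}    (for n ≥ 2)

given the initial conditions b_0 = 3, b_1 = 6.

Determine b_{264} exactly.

b_2 = 3·6 + 6·3 = 1
b_3 = 3·1 + 6·6 = 4
b_4 = 3·4 + 6·1 = 4
b_5 = 3·4 + 6·4 = 1
b_6 = 3·1 + 6·4 = 6
b_7 = 3·6 + 6·1 = 3
b_8 = 3·3 + 6·6 = 3
b_9 = 3·3 + 6·3 = 6
(b_8, b_9) = (3, 6) = (b_0, b_1), so the sequence has period 8.
264 ≡ 0 (mod 8), hence b_264 = b_0 = 3.

3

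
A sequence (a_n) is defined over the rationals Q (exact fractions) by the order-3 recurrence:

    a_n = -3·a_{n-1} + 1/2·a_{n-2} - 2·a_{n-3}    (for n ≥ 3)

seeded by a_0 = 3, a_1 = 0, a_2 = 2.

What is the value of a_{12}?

a_3 = -3·2 + 1/2·0 + -2·3 = -12
a_4 = -3·-12 + 1/2·2 + -2·0 = 37
a_5 = -3·37 + 1/2·-12 + -2·2 = -121
a_6 = -3·-121 + 1/2·37 + -2·-12 = 811/2
a_7 = -3·811/2 + 1/2·-121 + -2·37 = -1351
a_8 = -3·-1351 + 1/2·811/2 + -2·-121 = 17991/4
a_9 = -3·17991/4 + 1/2·-1351 + -2·811/2 = -59919/4
a_10 = -3·-59919/4 + 1/2·17991/4 + -2·-1351 = 399121/8
a_11 = -3·399121/8 + 1/2·-59919/4 + -2·17991/4 = -664623/4
a_12 = -3·-664623/4 + 1/2·399121/8 + -2·-59919/4 = 8853949/16

8853949/16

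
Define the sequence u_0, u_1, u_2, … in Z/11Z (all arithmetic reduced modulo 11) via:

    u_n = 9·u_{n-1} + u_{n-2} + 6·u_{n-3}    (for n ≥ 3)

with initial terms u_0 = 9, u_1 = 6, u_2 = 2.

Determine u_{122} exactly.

0

u_3 = 9·2 + 1·6 + 6·9 = 1
u_4 = 9·1 + 1·2 + 6·6 = 3
u_5 = 9·3 + 1·1 + 6·2 = 7
u_6 = 9·7 + 1·3 + 6·1 = 6
u_7 = 9·6 + 1·7 + 6·3 = 2
u_8 = 9·2 + 1·6 + 6·7 = 0
u_9 = 9·0 + 1·2 + 6·6 = 5
u_10 = 9·5 + 1·0 + 6·2 = 2
u_11 = 9·2 + 1·5 + 6·0 = 1
u_12 = 9·1 + 1·2 + 6·5 = 8
u_13 = 9·8 + 1·1 + 6·2 = 8
u_14 = 9·8 + 1·8 + 6·1 = 9
u_15 = 9·9 + 1·8 + 6·8 = 5
u_16 = 9·5 + 1·9 + 6·8 = 3
u_17 = 9·3 + 1·5 + 6·9 = 9
u_18 = 9·9 + 1·3 + 6·5 = 4
u_19 = 9·4 + 1·9 + 6·3 = 8
u_20 = 9·8 + 1·4 + 6·9 = 9
u_21 = 9·9 + 1·8 + 6·4 = 3
u_22 = 9·3 + 1·9 + 6·8 = 7
u_23 = 9·7 + 1·3 + 6·9 = 10
u_24 = 9·10 + 1·7 + 6·3 = 5
u_25 = 9·5 + 1·10 + 6·7 = 9
u_26 = 9·9 + 1·5 + 6·10 = 3
u_27 = 9·3 + 1·9 + 6·5 = 0
u_28 = 9·0 + 1·3 + 6·9 = 2
u_29 = 9·2 + 1·0 + 6·3 = 3
u_30 = 9·3 + 1·2 + 6·0 = 7
u_31 = 9·7 + 1·3 + 6·2 = 1
u_32 = 9·1 + 1·7 + 6·3 = 1
u_33 = 9·1 + 1·1 + 6·7 = 8
u_34 = 9·8 + 1·1 + 6·1 = 2
u_35 = 9·2 + 1·8 + 6·1 = 10
u_36 = 9·10 + 1·2 + 6·8 = 8
u_37 = 9·8 + 1·10 + 6·2 = 6
u_38 = 9·6 + 1·8 + 6·10 = 1
u_39 = 9·1 + 1·6 + 6·8 = 8
u_40 = 9·8 + 1·1 + 6·6 = 10
u_41 = 9·10 + 1·8 + 6·1 = 5
u_42 = 9·5 + 1·10 + 6·8 = 4
u_43 = 9·4 + 1·5 + 6·10 = 2
u_44 = 9·2 + 1·4 + 6·5 = 8
u_45 = 9·8 + 1·2 + 6·4 = 10
u_46 = 9·10 + 1·8 + 6·2 = 0
u_47 = 9·0 + 1·10 + 6·8 = 3
u_48 = 9·3 + 1·0 + 6·10 = 10
u_49 = 9·10 + 1·3 + 6·0 = 5
u_50 = 9·5 + 1·10 + 6·3 = 7
u_51 = 9·7 + 1·5 + 6·10 = 7
u_52 = 9·7 + 1·7 + 6·5 = 1
u_53 = 9·1 + 1·7 + 6·7 = 3
u_54 = 9·3 + 1·1 + 6·7 = 4
u_55 = 9·4 + 1·3 + 6·1 = 1
u_56 = 9·1 + 1·4 + 6·3 = 9
u_57 = 9·9 + 1·1 + 6·4 = 7
u_58 = 9·7 + 1·9 + 6·1 = 1
u_59 = 9·1 + 1·7 + 6·9 = 4
u_60 = 9·4 + 1·1 + 6·7 = 2
u_61 = 9·2 + 1·4 + 6·1 = 6
u_62 = 9·6 + 1·2 + 6·4 = 3
u_63 = 9·3 + 1·6 + 6·2 = 1
u_64 = 9·1 + 1·3 + 6·6 = 4
u_65 = 9·4 + 1·1 + 6·3 = 0
u_66 = 9·0 + 1·4 + 6·1 = 10
u_67 = 9·10 + 1·0 + 6·4 = 4
u_68 = 9·4 + 1·10 + 6·0 = 2
u_69 = 9·2 + 1·4 + 6·10 = 5
u_70 = 9·5 + 1·2 + 6·4 = 5
u_71 = 9·5 + 1·5 + 6·2 = 7
u_72 = 9·7 + 1·5 + 6·5 = 10
u_73 = 9·10 + 1·7 + 6·5 = 6
u_74 = 9·6 + 1·10 + 6·7 = 7
u_75 = 9·7 + 1·6 + 6·10 = 8
u_76 = 9·8 + 1·7 + 6·6 = 5
u_77 = 9·5 + 1·8 + 6·7 = 7
u_78 = 9·7 + 1·5 + 6·8 = 6
u_79 = 9·6 + 1·7 + 6·5 = 3
u_80 = 9·3 + 1·6 + 6·7 = 9
u_81 = 9·9 + 1·3 + 6·6 = 10
u_82 = 9·10 + 1·9 + 6·3 = 7
u_83 = 9·7 + 1·10 + 6·9 = 6
u_84 = 9·6 + 1·7 + 6·10 = 0
u_85 = 9·0 + 1·6 + 6·7 = 4
u_86 = 9·4 + 1·0 + 6·6 = 6
u_87 = 9·6 + 1·4 + 6·0 = 3
u_88 = 9·3 + 1·6 + 6·4 = 2
u_89 = 9·2 + 1·3 + 6·6 = 2
u_90 = 9·2 + 1·2 + 6·3 = 5
u_91 = 9·5 + 1·2 + 6·2 = 4
u_92 = 9·4 + 1·5 + 6·2 = 9
u_93 = 9·9 + 1·4 + 6·5 = 5
u_94 = 9·5 + 1·9 + 6·4 = 1
u_95 = 9·1 + 1·5 + 6·9 = 2
u_96 = 9·2 + 1·1 + 6·5 = 5
u_97 = 9·5 + 1·2 + 6·1 = 9
u_98 = 9·9 + 1·5 + 6·2 = 10
u_99 = 9·10 + 1·9 + 6·5 = 8
u_100 = 9·8 + 1·10 + 6·9 = 4
u_101 = 9·4 + 1·8 + 6·10 = 5
u_102 = 9·5 + 1·4 + 6·8 = 9
u_103 = 9·9 + 1·5 + 6·4 = 0
u_104 = 9·0 + 1·9 + 6·5 = 6
u_105 = 9·6 + 1·0 + 6·9 = 9
u_106 = 9·9 + 1·6 + 6·0 = 10
u_107 = 9·10 + 1·9 + 6·6 = 3
u_108 = 9·3 + 1·10 + 6·9 = 3
u_109 = 9·3 + 1·3 + 6·10 = 2
u_110 = 9·2 + 1·3 + 6·3 = 6
u_111 = 9·6 + 1·2 + 6·3 = 8
u_112 = 9·8 + 1·6 + 6·2 = 2
u_113 = 9·2 + 1·8 + 6·6 = 7
u_114 = 9·7 + 1·2 + 6·8 = 3
u_115 = 9·3 + 1·7 + 6·2 = 2
u_116 = 9·2 + 1·3 + 6·7 = 8
u_117 = 9·8 + 1·2 + 6·3 = 4
u_118 = 9·4 + 1·8 + 6·2 = 1
u_119 = 9·1 + 1·4 + 6·8 = 6
u_120 = 9·6 + 1·1 + 6·4 = 2
u_121 = 9·2 + 1·6 + 6·1 = 8
u_122 = 9·8 + 1·2 + 6·6 = 0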